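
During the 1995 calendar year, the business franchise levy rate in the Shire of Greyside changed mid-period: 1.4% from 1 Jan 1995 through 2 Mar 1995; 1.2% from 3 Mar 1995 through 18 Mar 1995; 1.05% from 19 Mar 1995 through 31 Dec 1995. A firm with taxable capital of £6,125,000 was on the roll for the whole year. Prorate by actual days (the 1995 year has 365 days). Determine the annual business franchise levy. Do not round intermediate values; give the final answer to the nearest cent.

£68,297.95

1 Jan – 2 Mar 1995: 61 days at 1.4% → £6,125,000 × 1.4% × 61/365 = £14,330.8219
3 Mar – 18 Mar 1995: 16 days at 1.2% → £6,125,000 × 1.2% × 16/365 = £3,221.9178
19 Mar – 31 Dec 1995: 288 days at 1.05% → £6,125,000 × 1.05% × 288/365 = £50,745.2055
Total = £68,297.9452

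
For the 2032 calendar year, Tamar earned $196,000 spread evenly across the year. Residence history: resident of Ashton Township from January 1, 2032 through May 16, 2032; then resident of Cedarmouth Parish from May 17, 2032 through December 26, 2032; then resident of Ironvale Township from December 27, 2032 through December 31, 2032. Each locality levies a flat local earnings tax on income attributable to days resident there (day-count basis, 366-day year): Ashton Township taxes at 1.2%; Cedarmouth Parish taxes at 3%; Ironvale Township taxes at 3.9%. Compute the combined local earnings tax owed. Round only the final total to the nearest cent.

$4,583.51

Ashton Township, January 1 – May 16, 2032: 137 days → $196,000 × 1.2% × 137/366 = $880.3934
Cedarmouth Parish, May 17 – December 26, 2032: 224 days → $196,000 × 3% × 224/366 = $3,598.6885
Ironvale Township, December 27 – December 31, 2032: 5 days → $196,000 × 3.9% × 5/366 = $104.4262
Total = $4,583.5082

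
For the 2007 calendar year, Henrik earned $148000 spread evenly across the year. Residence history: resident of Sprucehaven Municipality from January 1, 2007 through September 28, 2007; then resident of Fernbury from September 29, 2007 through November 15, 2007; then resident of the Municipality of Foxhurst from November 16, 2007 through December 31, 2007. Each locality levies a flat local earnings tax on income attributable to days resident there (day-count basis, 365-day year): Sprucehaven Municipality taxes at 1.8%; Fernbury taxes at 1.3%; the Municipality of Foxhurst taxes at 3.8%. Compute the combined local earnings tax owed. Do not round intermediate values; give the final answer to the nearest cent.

Sprucehaven Municipality, January 1 – September 28, 2007: 271 days → $148000 × 1.8% × 271/365 = $1977.9288
Fernbury, September 29 – November 15, 2007: 48 days → $148000 × 1.3% × 48/365 = $253.0192
The Municipality of Foxhurst, November 16 – December 31, 2007: 46 days → $148000 × 3.8% × 46/365 = $708.7781
Total = $2939.7260

$2939.73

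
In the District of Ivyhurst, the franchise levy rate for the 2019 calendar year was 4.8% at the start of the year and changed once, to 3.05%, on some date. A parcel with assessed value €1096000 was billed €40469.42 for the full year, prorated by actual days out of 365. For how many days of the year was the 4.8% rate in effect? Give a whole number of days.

Let d = days at the first rate; then 365 − d days at the second rate.
€1096000 × [4.8%·d + 3.05%·(365−d)] / 365 = €40469.42
Solving gives d = 134, so the new rate took effect on 15 May 2019.

134 days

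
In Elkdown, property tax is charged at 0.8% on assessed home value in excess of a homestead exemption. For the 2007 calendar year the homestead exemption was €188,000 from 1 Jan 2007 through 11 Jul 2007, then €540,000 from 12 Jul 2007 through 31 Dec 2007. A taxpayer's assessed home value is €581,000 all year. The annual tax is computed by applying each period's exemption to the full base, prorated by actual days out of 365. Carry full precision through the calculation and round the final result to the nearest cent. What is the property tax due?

1 Jan – 11 Jul 2007: 192 days, exemption €188,000 → (€581,000 − €188,000) × 0.8% × 192/365 = €1,653.8301
12 Jul – 31 Dec 2007: 173 days, exemption €540,000 → (€581,000 − €540,000) × 0.8% × 173/365 = €155.4630
Total = €1,809.2932

€1,809.29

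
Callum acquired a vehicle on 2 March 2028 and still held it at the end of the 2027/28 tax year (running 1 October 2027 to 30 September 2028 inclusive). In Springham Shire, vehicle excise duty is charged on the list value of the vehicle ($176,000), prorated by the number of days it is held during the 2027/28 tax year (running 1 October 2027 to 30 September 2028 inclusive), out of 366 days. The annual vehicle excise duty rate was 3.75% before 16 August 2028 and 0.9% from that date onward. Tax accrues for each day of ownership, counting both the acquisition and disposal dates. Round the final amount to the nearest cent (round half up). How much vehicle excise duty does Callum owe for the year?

$3,210.56

2 March – 15 August 2028: 167 days at 3.75% → $176,000 × 3.75% × 167/366 = $3,011.4754
16 August – 30 September 2028: 46 days at 0.9% → $176,000 × 0.9% × 46/366 = $199.0820
Total = $3,210.5574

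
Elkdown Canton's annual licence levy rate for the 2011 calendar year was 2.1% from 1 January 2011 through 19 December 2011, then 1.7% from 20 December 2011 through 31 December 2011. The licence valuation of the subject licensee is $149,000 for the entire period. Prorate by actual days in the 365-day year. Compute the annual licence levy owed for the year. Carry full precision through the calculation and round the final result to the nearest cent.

1 January – 19 December 2011: 353 days at 2.1% → $149,000 × 2.1% × 353/365 = $3,026.1288
20 December – 31 December 2011: 12 days at 1.7% → $149,000 × 1.7% × 12/365 = $83.2767
Total = $3,109.4055

$3,109.41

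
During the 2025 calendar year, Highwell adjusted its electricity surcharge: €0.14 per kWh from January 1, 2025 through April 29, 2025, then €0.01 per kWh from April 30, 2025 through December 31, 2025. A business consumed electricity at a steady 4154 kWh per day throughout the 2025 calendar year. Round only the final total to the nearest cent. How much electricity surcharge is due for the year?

€79,424.48

January 1 – April 29, 2025: 119 days × 4154 kWh/day = 494,326 kWh at €0.14/kWh → €69,205.64
April 30 – December 31, 2025: 246 days × 4154 kWh/day = 1,021,884 kWh at €0.01/kWh → €10,218.84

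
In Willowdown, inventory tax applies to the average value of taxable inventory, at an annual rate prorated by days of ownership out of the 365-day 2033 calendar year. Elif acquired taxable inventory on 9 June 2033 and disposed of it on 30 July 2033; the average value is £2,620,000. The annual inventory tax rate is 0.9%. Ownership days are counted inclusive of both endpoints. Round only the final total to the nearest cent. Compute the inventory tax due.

Days held (9 June – 30 July 2033): 52 out of 365
Tax = £2,620,000 × 0.9% × 52/365 = £3,359.3425

£3,359.34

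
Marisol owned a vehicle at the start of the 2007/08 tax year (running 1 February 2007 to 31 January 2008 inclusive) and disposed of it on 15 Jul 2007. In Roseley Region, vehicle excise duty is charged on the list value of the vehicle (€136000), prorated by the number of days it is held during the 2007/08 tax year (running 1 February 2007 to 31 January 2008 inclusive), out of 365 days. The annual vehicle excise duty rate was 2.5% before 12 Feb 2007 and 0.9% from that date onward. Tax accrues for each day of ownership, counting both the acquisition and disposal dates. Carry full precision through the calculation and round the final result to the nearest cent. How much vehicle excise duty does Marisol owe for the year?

1 Feb – 11 Feb 2007: 11 days at 2.5% → €136000 × 2.5% × 11/365 = €102.4658
12 Feb – 15 Jul 2007: 154 days at 0.9% → €136000 × 0.9% × 154/365 = €516.4274
Total = €618.8932

€618.89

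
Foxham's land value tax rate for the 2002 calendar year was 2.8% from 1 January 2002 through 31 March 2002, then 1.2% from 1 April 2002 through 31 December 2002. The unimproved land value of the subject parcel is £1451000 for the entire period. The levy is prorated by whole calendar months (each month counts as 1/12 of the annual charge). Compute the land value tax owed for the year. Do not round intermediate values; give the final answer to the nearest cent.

1 January – 31 March 2002: 3 months at 2.8% → £1451000 × 2.8% × 3/12 = £10157.0000
1 April – 31 December 2002: 9 months at 1.2% → £1451000 × 1.2% × 9/12 = £13059.0000
Total = £23216.0000

£23216.00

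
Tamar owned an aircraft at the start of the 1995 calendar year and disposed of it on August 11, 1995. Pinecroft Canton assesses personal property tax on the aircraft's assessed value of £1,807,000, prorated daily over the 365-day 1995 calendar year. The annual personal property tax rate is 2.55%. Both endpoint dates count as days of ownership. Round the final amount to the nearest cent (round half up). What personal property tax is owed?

£28,152.07

Days held (January 1 – August 11, 1995): 223 out of 365
Tax = £1,807,000 × 2.55% × 223/365 = £28,152.0699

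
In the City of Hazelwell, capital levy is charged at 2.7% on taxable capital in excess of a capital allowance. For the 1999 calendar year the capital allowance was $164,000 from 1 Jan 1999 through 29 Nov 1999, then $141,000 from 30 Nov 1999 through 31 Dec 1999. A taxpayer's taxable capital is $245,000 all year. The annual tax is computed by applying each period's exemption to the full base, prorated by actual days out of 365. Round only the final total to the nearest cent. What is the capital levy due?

$2,241.44

1 Jan – 29 Nov 1999: 333 days, exemption $164,000 → ($245,000 − $164,000) × 2.7% × 333/365 = $1,995.2630
30 Nov – 31 Dec 1999: 32 days, exemption $141,000 → ($245,000 − $141,000) × 2.7% × 32/365 = $246.1808
Total = $2,241.4438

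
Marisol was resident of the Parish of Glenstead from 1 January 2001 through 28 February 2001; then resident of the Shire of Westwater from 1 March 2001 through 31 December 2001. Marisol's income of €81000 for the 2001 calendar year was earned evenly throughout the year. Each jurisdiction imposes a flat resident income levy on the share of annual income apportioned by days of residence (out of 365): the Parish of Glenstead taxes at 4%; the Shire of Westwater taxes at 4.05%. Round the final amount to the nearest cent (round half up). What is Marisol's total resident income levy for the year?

The Parish of Glenstead, 1 January – 28 February 2001: 59 days → €81000 × 4% × 59/365 = €523.7260
The Shire of Westwater, 1 March – 31 December 2001: 306 days → €81000 × 4.05% × 306/365 = €2750.2274
Total = €3273.9534

€3273.95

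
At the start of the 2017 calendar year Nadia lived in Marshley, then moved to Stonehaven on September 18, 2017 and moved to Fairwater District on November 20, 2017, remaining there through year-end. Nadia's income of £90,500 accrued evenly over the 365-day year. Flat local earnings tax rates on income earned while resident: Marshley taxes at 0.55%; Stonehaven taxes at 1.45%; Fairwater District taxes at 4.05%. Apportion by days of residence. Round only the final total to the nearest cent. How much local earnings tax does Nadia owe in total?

Marshley, January 1 – September 17, 2017: 260 days → £90,500 × 0.55% × 260/365 = £354.5616
Stonehaven, September 18 – November 19, 2017: 63 days → £90,500 × 1.45% × 63/365 = £226.4979
Fairwater District, November 20 – December 31, 2017: 42 days → £90,500 × 4.05% × 42/365 = £421.7548
Total = £1,002.8144

£1,002.81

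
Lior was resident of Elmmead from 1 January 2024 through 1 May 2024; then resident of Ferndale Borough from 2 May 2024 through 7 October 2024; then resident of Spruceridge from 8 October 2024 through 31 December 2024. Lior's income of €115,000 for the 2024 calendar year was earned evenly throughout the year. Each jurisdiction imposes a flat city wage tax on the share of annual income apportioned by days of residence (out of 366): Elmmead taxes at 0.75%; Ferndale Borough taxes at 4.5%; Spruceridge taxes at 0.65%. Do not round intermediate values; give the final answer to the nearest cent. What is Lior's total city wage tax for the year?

€2,709.26

Elmmead, 1 January – 1 May 2024: 122 days → €115,000 × 0.75% × 122/366 = €287.5000
Ferndale Borough, 2 May – 7 October 2024: 159 days → €115,000 × 4.5% × 159/366 = €2,248.1557
Spruceridge, 8 October – 31 December 2024: 85 days → €115,000 × 0.65% × 85/366 = €173.5997
Total = €2,709.2555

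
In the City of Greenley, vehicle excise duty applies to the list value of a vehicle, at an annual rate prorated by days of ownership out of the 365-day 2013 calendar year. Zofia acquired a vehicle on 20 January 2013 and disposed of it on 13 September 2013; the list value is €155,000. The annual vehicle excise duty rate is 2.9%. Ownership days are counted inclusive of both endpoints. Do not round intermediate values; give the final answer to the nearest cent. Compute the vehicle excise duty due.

€2,918.67

Days held (20 January – 13 September 2013): 237 out of 365
Tax = €155,000 × 2.9% × 237/365 = €2,918.6712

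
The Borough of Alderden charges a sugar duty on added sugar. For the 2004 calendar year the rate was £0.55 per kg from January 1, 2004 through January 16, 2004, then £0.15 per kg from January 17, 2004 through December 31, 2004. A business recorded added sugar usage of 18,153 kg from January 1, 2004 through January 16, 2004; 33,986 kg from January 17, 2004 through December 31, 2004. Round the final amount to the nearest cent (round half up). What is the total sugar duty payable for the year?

£15,082.05

January 1 – January 16, 2004: 18,153 kg at £0.55/kg → £9,984.15
January 17 – December 31, 2004: 33,986 kg at £0.15/kg → £5,097.90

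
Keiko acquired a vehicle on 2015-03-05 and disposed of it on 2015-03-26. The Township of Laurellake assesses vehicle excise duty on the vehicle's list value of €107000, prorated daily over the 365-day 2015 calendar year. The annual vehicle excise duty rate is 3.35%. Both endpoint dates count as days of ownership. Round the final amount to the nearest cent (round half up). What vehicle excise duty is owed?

€216.05

Days held (2015-03-05 to 2015-03-26): 22 out of 365
Tax = €107000 × 3.35% × 22/365 = €216.0521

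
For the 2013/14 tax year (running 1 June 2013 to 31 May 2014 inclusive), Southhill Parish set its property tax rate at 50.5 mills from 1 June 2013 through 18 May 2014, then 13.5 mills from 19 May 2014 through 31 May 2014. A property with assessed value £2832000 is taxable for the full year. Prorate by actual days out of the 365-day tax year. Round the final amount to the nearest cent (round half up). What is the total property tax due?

1 June 2013 – 18 May 2014: 352 days at 50.5 mills → £2832000 × 5.05% × 352/365 = £137922.2795
19 May – 31 May 2014: 13 days at 13.5 mills → £2832000 × 1.35% × 13/365 = £1361.6877
Total = £139283.9671

£139283.97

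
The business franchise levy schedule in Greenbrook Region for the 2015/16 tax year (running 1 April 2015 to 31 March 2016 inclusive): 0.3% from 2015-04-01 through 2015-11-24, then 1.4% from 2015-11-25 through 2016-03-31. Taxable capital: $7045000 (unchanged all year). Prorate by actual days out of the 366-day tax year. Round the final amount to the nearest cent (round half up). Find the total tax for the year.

2015-04-01 to 2015-11-24: 238 days at 0.3% → $7045000 × 0.3% × 238/366 = $13743.5246
2015-11-25 to 2016-03-31: 128 days at 1.4% → $7045000 × 1.4% × 128/366 = $34493.5519
Total = $48237.0765

$48237.08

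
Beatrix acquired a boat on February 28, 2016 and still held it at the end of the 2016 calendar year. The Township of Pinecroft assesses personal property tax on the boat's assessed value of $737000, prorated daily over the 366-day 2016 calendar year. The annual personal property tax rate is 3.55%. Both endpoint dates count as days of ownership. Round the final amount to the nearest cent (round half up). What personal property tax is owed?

Days held (February 28 – December 31, 2016): 308 out of 366
Tax = $737000 × 3.55% × 308/366 = $22017.3716

$22017.37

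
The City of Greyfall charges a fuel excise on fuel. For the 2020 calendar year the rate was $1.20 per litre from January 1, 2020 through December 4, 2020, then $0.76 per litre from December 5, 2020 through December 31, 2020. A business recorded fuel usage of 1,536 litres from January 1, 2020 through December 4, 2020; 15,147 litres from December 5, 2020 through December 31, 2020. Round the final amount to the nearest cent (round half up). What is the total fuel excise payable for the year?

January 1 – December 4, 2020: 1,536 litres at $1.20/litre → $1843.20
December 5 – December 31, 2020: 15,147 litres at $0.76/litre → $11511.72

$13354.92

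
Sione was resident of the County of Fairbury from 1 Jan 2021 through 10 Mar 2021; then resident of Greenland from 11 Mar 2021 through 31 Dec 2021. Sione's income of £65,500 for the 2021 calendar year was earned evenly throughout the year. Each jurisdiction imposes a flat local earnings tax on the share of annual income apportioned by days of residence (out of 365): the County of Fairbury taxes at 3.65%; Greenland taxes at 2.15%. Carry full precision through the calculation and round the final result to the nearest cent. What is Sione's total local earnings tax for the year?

£1,593.98

The County of Fairbury, 1 Jan – 10 Mar 2021: 69 days → £65,500 × 3.65% × 69/365 = £451.9500
Greenland, 11 Mar – 31 Dec 2021: 296 days → £65,500 × 2.15% × 296/365 = £1,142.0329
Total = £1,593.9829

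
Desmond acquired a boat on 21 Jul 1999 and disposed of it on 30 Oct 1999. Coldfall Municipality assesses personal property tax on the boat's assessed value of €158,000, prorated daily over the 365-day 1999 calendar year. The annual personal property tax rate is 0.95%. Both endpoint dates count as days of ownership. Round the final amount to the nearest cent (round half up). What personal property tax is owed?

€419.46

Days held (21 Jul – 30 Oct 1999): 102 out of 365
Tax = €158,000 × 0.95% × 102/365 = €419.4575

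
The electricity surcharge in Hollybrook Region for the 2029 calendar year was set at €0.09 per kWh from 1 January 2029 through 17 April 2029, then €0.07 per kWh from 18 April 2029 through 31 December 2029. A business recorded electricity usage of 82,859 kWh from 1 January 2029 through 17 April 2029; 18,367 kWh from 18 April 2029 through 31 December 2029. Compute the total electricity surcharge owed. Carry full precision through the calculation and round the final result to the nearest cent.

€8,743.00

1 January – 17 April 2029: 82,859 kWh at €0.09/kWh → €7,457.31
18 April – 31 December 2029: 18,367 kWh at €0.07/kWh → €1,285.69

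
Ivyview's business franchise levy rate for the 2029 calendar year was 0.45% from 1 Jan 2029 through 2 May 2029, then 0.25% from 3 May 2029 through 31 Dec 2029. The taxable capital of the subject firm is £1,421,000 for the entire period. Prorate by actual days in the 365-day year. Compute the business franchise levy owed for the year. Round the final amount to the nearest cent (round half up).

1 Jan – 2 May 2029: 122 days at 0.45% → £1,421,000 × 0.45% × 122/365 = £2,137.3397
3 May – 31 Dec 2029: 243 days at 0.25% → £1,421,000 × 0.25% × 243/365 = £2,365.0890
Total = £4,502.4288

£4,502.43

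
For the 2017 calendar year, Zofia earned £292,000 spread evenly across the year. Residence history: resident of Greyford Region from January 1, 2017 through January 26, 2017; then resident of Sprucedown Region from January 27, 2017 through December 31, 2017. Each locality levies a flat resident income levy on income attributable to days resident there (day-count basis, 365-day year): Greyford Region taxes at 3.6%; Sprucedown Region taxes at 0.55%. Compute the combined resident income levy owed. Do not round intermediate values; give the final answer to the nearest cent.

£2,240.40

Greyford Region, January 1 – January 26, 2017: 26 days → £292,000 × 3.6% × 26/365 = £748.8000
Sprucedown Region, January 27 – December 31, 2017: 339 days → £292,000 × 0.55% × 339/365 = £1,491.6000
Total = £2,240.4000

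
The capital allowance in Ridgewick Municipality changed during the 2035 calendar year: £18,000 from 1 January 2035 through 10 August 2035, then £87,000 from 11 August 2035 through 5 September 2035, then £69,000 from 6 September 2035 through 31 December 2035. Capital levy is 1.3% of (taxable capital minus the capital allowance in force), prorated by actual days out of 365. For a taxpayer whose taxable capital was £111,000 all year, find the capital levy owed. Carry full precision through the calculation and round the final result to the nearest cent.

1 January – 10 August 2035: 222 days, exemption £18,000 → (£111,000 − £18,000) × 1.3% × 222/365 = £735.3370
11 August – 5 September 2035: 26 days, exemption £87,000 → (£111,000 − £87,000) × 1.3% × 26/365 = £22.2247
6 September – 31 December 2035: 117 days, exemption £69,000 → (£111,000 − £69,000) × 1.3% × 117/365 = £175.0192
Total = £932.5808

£932.58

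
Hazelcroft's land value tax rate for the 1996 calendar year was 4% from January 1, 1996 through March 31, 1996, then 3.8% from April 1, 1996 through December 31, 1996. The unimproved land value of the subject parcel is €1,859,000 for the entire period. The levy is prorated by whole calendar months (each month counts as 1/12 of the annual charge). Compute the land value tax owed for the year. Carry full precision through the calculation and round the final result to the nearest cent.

January 1 – March 31, 1996: 3 months at 4% → €1,859,000 × 4% × 3/12 = €18,590.0000
April 1 – December 31, 1996: 9 months at 3.8% → €1,859,000 × 3.8% × 9/12 = €52,981.5000
Total = €71,571.5000

€71,571.50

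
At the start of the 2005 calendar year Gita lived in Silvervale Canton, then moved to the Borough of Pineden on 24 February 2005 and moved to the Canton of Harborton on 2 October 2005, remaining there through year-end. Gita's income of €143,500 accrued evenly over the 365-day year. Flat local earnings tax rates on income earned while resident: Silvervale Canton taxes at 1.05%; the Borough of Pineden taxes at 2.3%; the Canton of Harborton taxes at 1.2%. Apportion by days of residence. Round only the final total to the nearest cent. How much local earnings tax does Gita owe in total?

Silvervale Canton, 1 January – 23 February 2005: 54 days → €143,500 × 1.05% × 54/365 = €222.9164
The Borough of Pineden, 24 February – 1 October 2005: 220 days → €143,500 × 2.3% × 220/365 = €1,989.3425
The Canton of Harborton, 2 October – 31 December 2005: 91 days → €143,500 × 1.2% × 91/365 = €429.3205
Total = €2,641.5795

€2,641.58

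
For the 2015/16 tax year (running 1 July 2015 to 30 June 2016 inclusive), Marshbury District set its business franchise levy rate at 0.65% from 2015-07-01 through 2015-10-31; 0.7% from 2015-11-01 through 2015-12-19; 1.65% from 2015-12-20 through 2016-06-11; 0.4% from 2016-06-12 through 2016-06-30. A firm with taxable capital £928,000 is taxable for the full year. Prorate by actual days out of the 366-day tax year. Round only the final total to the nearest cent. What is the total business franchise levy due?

2015-07-01 to 2015-10-31: 123 days at 0.65% → £928,000 × 0.65% × 123/366 = £2,027.1475
2015-11-01 to 2015-12-19: 49 days at 0.7% → £928,000 × 0.7% × 49/366 = £869.6831
2015-12-20 to 2016-06-11: 175 days at 1.65% → £928,000 × 1.65% × 175/366 = £7,321.3115
2016-06-12 to 2016-06-30: 19 days at 0.4% → £928,000 × 0.4% × 19/366 = £192.6995
Total = £10,410.8415

£10,410.84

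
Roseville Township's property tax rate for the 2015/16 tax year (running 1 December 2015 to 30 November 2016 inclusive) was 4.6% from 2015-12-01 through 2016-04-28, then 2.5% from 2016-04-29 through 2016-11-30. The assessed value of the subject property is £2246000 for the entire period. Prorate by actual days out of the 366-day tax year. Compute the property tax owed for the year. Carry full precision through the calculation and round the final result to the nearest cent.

2015-12-01 to 2016-04-28: 150 days at 4.6% → £2246000 × 4.6% × 150/366 = £42342.6230
2016-04-29 to 2016-11-30: 216 days at 2.5% → £2246000 × 2.5% × 216/366 = £33137.7049
Total = £75480.3279

£75480.33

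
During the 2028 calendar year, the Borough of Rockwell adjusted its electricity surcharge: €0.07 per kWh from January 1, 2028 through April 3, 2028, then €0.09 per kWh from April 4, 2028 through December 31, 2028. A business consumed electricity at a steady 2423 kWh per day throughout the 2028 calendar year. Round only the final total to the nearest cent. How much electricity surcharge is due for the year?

January 1 – April 3, 2028: 94 days × 2423 kWh/day = 227,762 kWh at €0.07/kWh → €15,943.34
April 4 – December 31, 2028: 272 days × 2423 kWh/day = 659,056 kWh at €0.09/kWh → €59,315.04

€75,258.38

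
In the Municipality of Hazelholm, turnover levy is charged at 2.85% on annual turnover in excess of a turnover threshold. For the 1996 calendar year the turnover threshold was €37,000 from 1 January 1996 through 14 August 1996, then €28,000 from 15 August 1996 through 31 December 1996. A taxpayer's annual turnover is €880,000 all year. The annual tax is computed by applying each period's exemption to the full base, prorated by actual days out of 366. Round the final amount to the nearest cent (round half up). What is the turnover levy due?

€24,122.91

1 January – 14 August 1996: 227 days, exemption €37,000 → (€880,000 − €37,000) × 2.85% × 227/366 = €14,901.0615
15 August – 31 December 1996: 139 days, exemption €28,000 → (€880,000 − €28,000) × 2.85% × 139/366 = €9,221.8525
Total = €24,122.9139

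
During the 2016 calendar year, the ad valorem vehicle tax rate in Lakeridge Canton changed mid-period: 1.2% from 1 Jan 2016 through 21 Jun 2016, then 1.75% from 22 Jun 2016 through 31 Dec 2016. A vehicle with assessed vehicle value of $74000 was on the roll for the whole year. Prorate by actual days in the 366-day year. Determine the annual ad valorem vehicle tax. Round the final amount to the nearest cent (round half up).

$1102.62

1 Jan – 21 Jun 2016: 173 days at 1.2% → $74000 × 1.2% × 173/366 = $419.7377
22 Jun – 31 Dec 2016: 193 days at 1.75% → $74000 × 1.75% × 193/366 = $682.8825
Total = $1102.6202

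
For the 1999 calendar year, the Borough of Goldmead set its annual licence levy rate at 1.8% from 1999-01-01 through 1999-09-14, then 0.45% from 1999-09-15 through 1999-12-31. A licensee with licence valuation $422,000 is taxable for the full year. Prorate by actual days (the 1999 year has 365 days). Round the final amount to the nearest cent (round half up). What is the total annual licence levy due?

1999-01-01 to 1999-09-14: 257 days at 1.8% → $422,000 × 1.8% × 257/365 = $5,348.4164
1999-09-15 to 1999-12-31: 108 days at 0.45% → $422,000 × 0.45% × 108/365 = $561.8959
Total = $5,910.3123

$5,910.31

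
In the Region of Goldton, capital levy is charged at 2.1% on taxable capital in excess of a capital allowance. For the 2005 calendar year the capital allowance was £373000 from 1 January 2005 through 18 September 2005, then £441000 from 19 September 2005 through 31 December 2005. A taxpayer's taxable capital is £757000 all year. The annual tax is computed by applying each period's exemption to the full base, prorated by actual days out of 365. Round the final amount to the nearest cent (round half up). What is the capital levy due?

1 January – 18 September 2005: 261 days, exemption £373000 → (£757000 − £373000) × 2.1% × 261/365 = £5766.3123
19 September – 31 December 2005: 104 days, exemption £441000 → (£757000 − £441000) × 2.1% × 104/365 = £1890.8055
Total = £7657.1178

£7657.12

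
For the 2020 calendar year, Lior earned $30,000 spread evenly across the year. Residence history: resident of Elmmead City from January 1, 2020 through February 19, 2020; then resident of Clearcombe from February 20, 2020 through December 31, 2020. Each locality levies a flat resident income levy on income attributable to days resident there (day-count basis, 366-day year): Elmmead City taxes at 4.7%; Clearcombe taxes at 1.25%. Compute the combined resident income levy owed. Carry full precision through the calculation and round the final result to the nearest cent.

$516.39

Elmmead City, January 1 – February 19, 2020: 50 days → $30,000 × 4.7% × 50/366 = $192.6230
Clearcombe, February 20 – December 31, 2020: 316 days → $30,000 × 1.25% × 316/366 = $323.7705
Total = $516.3934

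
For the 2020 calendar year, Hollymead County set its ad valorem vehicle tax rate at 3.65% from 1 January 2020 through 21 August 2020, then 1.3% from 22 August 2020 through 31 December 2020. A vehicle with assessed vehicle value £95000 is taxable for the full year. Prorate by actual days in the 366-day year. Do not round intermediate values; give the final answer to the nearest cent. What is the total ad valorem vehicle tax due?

1 January – 21 August 2020: 234 days at 3.65% → £95000 × 3.65% × 234/366 = £2216.9262
22 August – 31 December 2020: 132 days at 1.3% → £95000 × 1.3% × 132/366 = £445.4098
Total = £2662.3361

£2662.34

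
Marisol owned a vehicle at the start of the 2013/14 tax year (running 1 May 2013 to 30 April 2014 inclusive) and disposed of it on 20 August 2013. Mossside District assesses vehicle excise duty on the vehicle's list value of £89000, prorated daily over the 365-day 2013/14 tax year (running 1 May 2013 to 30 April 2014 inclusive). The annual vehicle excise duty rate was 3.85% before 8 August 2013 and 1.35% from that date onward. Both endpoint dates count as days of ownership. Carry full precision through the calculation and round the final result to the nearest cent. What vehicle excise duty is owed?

1 May – 7 August 2013: 99 days at 3.85% → £89000 × 3.85% × 99/365 = £929.3795
8 August – 20 August 2013: 13 days at 1.35% → £89000 × 1.35% × 13/365 = £42.7932
Total = £972.1726

£972.17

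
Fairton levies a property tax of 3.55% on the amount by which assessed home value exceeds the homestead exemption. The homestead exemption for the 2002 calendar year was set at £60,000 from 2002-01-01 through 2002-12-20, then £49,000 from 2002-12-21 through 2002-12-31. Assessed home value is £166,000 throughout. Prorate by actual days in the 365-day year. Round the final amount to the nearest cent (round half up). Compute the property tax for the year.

2002-01-01 to 2002-12-20: 354 days, exemption £60,000 → (£166,000 − £60,000) × 3.55% × 354/365 = £3,649.5945
2002-12-21 to 2002-12-31: 11 days, exemption £49,000 → (£166,000 − £49,000) × 3.55% × 11/365 = £125.1740
Total = £3,774.7685

£3,774.77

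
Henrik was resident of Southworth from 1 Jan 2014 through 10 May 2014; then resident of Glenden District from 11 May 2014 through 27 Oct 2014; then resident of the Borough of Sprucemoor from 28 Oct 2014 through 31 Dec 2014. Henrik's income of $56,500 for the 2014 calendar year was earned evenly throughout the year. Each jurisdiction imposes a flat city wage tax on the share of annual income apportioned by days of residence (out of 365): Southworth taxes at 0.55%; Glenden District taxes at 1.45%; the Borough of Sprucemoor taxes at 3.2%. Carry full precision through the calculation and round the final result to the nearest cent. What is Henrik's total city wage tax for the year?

Southworth, 1 Jan – 10 May 2014: 130 days → $56,500 × 0.55% × 130/365 = $110.6781
Glenden District, 11 May – 27 Oct 2014: 170 days → $56,500 × 1.45% × 170/365 = $381.5685
The Borough of Sprucemoor, 28 Oct – 31 Dec 2014: 65 days → $56,500 × 3.2% × 65/365 = $321.9726
Total = $814.2192

$814.22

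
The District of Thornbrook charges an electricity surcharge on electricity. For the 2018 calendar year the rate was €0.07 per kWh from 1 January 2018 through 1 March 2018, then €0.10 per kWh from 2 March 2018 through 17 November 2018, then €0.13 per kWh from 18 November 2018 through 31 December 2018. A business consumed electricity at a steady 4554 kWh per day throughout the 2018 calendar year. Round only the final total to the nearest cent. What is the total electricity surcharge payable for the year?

€164035.08

1 January – 1 March 2018: 60 days × 4554 kWh/day = 273,240 kWh at €0.07/kWh → €19126.80
2 March – 17 November 2018: 261 days × 4554 kWh/day = 1,188,594 kWh at €0.10/kWh → €118859.40
18 November – 31 December 2018: 44 days × 4554 kWh/day = 200,376 kWh at €0.13/kWh → €26048.88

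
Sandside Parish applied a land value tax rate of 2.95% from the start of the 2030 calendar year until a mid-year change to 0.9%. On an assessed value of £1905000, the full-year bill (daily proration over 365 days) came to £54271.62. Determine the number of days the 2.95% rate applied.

347 days

Let d = days at the first rate; then 365 − d days at the second rate.
£1905000 × [2.95%·d + 0.9%·(365−d)] / 365 = £54271.62
Solving gives d = 347, so the new rate took effect on 14 December 2030.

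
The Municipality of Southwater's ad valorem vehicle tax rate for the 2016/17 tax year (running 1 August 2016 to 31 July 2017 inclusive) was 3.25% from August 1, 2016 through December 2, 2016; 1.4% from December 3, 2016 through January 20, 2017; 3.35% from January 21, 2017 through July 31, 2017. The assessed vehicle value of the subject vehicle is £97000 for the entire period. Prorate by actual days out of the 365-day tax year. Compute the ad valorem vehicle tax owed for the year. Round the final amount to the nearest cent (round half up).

£2962.62

August 1 – December 2, 2016: 124 days at 3.25% → £97000 × 3.25% × 124/365 = £1070.9863
December 3, 2016 – January 20, 2017: 49 days at 1.4% → £97000 × 1.4% × 49/365 = £182.3068
January 21 – July 31, 2017: 192 days at 3.35% → £97000 × 3.35% × 192/365 = £1709.3260
Total = £2962.6192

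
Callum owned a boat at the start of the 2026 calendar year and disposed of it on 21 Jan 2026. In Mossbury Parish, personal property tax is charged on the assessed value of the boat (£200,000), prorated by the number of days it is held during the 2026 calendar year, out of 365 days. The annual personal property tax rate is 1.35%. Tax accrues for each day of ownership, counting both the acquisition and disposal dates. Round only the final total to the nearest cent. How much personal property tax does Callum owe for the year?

£155.34

Days held (1 Jan – 21 Jan 2026): 21 out of 365
Tax = £200,000 × 1.35% × 21/365 = £155.3425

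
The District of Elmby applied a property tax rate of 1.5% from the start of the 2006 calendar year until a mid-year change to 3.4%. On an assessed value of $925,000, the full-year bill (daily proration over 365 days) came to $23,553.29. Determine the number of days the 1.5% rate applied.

Let d = days at the first rate; then 365 − d days at the second rate.
$925,000 × [1.5%·d + 3.4%·(365−d)] / 365 = $23,553.29
Solving gives d = 164, so the new rate took effect on June 14, 2006.

164 days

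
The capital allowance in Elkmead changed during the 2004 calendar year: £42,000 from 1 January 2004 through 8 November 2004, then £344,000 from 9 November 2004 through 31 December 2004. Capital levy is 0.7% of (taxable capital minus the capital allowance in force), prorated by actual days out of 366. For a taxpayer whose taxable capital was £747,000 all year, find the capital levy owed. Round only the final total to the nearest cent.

1 January – 8 November 2004: 313 days, exemption £42,000 → (£747,000 − £42,000) × 0.7% × 313/366 = £4,220.3689
9 November – 31 December 2004: 53 days, exemption £344,000 → (£747,000 − £344,000) × 0.7% × 53/366 = £408.5055
Total = £4,628.8743

£4,628.87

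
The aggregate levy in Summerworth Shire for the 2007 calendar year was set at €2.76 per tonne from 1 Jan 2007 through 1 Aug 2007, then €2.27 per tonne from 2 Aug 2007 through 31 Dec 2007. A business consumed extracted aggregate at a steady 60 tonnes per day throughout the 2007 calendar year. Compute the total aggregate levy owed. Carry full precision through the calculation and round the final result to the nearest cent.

€55975.20

1 Jan – 1 Aug 2007: 213 days × 60 tonnes/day = 12,780 tonnes at €2.76/tonne → €35272.80
2 Aug – 31 Dec 2007: 152 days × 60 tonnes/day = 9,120 tonnes at €2.27/tonne → €20702.40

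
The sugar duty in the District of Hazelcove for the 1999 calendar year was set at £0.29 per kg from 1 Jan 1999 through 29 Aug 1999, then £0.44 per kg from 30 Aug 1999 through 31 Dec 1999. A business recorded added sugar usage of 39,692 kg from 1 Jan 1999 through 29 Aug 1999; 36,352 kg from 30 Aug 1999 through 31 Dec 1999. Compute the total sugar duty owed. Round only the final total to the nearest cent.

£27,505.56

1 Jan – 29 Aug 1999: 39,692 kg at £0.29/kg → £11,510.68
30 Aug – 31 Dec 1999: 36,352 kg at £0.44/kg → £15,994.88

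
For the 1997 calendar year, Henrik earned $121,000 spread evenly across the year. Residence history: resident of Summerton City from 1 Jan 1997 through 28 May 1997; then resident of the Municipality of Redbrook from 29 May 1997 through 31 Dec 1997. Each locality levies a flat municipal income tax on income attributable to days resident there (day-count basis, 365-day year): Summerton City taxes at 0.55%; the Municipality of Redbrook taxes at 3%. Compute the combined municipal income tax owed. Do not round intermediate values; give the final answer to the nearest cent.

$2,427.96

Summerton City, 1 Jan – 28 May 1997: 148 days → $121,000 × 0.55% × 148/365 = $269.8466
The Municipality of Redbrook, 29 May – 31 Dec 1997: 217 days → $121,000 × 3% × 217/365 = $2,158.1096
Total = $2,427.9562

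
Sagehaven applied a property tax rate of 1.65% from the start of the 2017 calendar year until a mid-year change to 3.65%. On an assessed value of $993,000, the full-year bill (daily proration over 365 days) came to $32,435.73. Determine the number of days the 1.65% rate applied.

Let d = days at the first rate; then 365 − d days at the second rate.
$993,000 × [1.65%·d + 3.65%·(365−d)] / 365 = $32,435.73
Solving gives d = 70, so the new rate took effect on March 12, 2017.

70 days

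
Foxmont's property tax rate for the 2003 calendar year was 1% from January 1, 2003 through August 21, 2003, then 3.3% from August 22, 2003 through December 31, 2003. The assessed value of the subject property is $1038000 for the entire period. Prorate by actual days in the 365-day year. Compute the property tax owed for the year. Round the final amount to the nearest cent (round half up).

January 1 – August 21, 2003: 233 days at 1% → $1038000 × 1% × 233/365 = $6626.1370
August 22 – December 31, 2003: 132 days at 3.3% → $1038000 × 3.3% × 132/365 = $12387.7479
Total = $19013.8849

$19013.88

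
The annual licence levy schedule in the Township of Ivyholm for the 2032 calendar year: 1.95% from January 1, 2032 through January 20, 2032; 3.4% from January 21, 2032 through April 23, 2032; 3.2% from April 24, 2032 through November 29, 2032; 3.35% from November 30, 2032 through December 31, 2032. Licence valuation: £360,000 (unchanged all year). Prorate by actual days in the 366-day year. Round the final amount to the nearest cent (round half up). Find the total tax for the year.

£11,506.23

January 1 – January 20, 2032: 20 days at 1.95% → £360,000 × 1.95% × 20/366 = £383.6066
January 21 – April 23, 2032: 94 days at 3.4% → £360,000 × 3.4% × 94/366 = £3,143.6066
April 24 – November 29, 2032: 220 days at 3.2% → £360,000 × 3.2% × 220/366 = £6,924.5902
November 30 – December 31, 2032: 32 days at 3.35% → £360,000 × 3.35% × 32/366 = £1,054.4262
Total = £11,506.2295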